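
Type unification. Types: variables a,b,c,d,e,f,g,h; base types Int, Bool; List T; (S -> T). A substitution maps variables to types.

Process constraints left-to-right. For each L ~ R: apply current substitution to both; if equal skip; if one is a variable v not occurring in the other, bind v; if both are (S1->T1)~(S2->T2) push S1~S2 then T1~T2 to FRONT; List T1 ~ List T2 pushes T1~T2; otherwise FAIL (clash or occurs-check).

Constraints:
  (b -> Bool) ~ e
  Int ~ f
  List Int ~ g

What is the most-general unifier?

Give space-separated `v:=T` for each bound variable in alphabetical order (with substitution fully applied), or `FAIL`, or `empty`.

step 1: unify (b -> Bool) ~ e  [subst: {-} | 2 pending]
  bind e := (b -> Bool)
step 2: unify Int ~ f  [subst: {e:=(b -> Bool)} | 1 pending]
  bind f := Int
step 3: unify List Int ~ g  [subst: {e:=(b -> Bool), f:=Int} | 0 pending]
  bind g := List Int

Answer: e:=(b -> Bool) f:=Int g:=List Int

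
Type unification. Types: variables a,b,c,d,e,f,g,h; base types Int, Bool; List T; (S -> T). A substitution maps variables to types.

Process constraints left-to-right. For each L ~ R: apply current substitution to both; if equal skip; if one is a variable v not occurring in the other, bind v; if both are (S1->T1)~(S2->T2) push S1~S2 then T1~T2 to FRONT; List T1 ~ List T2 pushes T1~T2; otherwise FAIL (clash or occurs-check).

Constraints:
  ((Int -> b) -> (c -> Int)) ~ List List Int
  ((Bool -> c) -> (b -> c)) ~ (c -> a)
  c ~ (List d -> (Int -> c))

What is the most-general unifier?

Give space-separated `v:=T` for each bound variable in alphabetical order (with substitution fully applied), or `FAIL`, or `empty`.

step 1: unify ((Int -> b) -> (c -> Int)) ~ List List Int  [subst: {-} | 2 pending]
  clash: ((Int -> b) -> (c -> Int)) vs List List Int

Answer: FAIL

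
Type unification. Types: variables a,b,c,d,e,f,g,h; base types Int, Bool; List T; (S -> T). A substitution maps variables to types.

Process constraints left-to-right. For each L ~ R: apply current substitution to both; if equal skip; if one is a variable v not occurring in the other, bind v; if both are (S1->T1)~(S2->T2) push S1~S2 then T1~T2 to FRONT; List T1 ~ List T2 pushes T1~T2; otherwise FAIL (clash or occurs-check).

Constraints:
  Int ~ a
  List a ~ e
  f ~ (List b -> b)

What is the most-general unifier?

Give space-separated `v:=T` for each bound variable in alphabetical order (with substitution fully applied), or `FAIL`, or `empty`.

Answer: a:=Int e:=List Int f:=(List b -> b)

Derivation:
step 1: unify Int ~ a  [subst: {-} | 2 pending]
  bind a := Int
step 2: unify List Int ~ e  [subst: {a:=Int} | 1 pending]
  bind e := List Int
step 3: unify f ~ (List b -> b)  [subst: {a:=Int, e:=List Int} | 0 pending]
  bind f := (List b -> b)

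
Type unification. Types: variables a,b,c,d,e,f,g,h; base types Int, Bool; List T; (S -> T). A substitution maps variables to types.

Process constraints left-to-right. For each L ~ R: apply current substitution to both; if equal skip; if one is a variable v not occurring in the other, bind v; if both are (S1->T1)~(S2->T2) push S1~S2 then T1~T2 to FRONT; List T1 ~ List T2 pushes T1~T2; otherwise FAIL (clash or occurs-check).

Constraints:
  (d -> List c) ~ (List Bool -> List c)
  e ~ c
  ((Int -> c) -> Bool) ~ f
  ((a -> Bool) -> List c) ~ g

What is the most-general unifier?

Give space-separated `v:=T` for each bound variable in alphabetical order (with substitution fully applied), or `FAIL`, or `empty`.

step 1: unify (d -> List c) ~ (List Bool -> List c)  [subst: {-} | 3 pending]
  -> decompose arrow: push d~List Bool, List c~List c
step 2: unify d ~ List Bool  [subst: {-} | 4 pending]
  bind d := List Bool
step 3: unify List c ~ List c  [subst: {d:=List Bool} | 3 pending]
  -> identical, skip
step 4: unify e ~ c  [subst: {d:=List Bool} | 2 pending]
  bind e := c
step 5: unify ((Int -> c) -> Bool) ~ f  [subst: {d:=List Bool, e:=c} | 1 pending]
  bind f := ((Int -> c) -> Bool)
step 6: unify ((a -> Bool) -> List c) ~ g  [subst: {d:=List Bool, e:=c, f:=((Int -> c) -> Bool)} | 0 pending]
  bind g := ((a -> Bool) -> List c)

Answer: d:=List Bool e:=c f:=((Int -> c) -> Bool) g:=((a -> Bool) -> List c)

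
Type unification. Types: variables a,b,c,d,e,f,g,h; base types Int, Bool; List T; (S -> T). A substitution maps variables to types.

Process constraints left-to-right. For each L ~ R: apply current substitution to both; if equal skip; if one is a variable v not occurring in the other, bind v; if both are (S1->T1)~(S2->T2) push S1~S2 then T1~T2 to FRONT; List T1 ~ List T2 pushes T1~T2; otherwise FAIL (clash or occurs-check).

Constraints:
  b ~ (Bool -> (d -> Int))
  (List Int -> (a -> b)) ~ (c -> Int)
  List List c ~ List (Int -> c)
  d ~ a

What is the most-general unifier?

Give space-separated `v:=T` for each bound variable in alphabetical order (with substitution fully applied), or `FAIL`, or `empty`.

step 1: unify b ~ (Bool -> (d -> Int))  [subst: {-} | 3 pending]
  bind b := (Bool -> (d -> Int))
step 2: unify (List Int -> (a -> (Bool -> (d -> Int)))) ~ (c -> Int)  [subst: {b:=(Bool -> (d -> Int))} | 2 pending]
  -> decompose arrow: push List Int~c, (a -> (Bool -> (d -> Int)))~Int
step 3: unify List Int ~ c  [subst: {b:=(Bool -> (d -> Int))} | 3 pending]
  bind c := List Int
step 4: unify (a -> (Bool -> (d -> Int))) ~ Int  [subst: {b:=(Bool -> (d -> Int)), c:=List Int} | 2 pending]
  clash: (a -> (Bool -> (d -> Int))) vs Int

Answer: FAIL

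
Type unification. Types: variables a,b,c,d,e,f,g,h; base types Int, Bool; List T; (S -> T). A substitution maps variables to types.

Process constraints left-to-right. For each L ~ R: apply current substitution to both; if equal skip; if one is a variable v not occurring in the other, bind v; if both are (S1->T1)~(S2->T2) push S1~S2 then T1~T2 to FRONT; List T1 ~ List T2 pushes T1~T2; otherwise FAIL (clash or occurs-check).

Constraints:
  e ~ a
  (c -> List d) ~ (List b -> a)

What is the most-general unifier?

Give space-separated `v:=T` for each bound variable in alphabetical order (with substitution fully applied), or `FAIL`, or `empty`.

Answer: a:=List d c:=List b e:=List d

Derivation:
step 1: unify e ~ a  [subst: {-} | 1 pending]
  bind e := a
step 2: unify (c -> List d) ~ (List b -> a)  [subst: {e:=a} | 0 pending]
  -> decompose arrow: push c~List b, List d~a
step 3: unify c ~ List b  [subst: {e:=a} | 1 pending]
  bind c := List b
step 4: unify List d ~ a  [subst: {e:=a, c:=List b} | 0 pending]
  bind a := List d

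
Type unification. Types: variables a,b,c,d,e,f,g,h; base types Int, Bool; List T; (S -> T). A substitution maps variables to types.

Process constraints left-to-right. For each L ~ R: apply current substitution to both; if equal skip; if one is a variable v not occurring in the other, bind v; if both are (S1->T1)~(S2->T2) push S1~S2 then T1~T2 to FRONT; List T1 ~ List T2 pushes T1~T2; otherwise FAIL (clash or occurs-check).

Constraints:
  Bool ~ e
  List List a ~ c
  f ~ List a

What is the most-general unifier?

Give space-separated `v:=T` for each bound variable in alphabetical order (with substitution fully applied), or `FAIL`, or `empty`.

step 1: unify Bool ~ e  [subst: {-} | 2 pending]
  bind e := Bool
step 2: unify List List a ~ c  [subst: {e:=Bool} | 1 pending]
  bind c := List List a
step 3: unify f ~ List a  [subst: {e:=Bool, c:=List List a} | 0 pending]
  bind f := List a

Answer: c:=List List a e:=Bool f:=List a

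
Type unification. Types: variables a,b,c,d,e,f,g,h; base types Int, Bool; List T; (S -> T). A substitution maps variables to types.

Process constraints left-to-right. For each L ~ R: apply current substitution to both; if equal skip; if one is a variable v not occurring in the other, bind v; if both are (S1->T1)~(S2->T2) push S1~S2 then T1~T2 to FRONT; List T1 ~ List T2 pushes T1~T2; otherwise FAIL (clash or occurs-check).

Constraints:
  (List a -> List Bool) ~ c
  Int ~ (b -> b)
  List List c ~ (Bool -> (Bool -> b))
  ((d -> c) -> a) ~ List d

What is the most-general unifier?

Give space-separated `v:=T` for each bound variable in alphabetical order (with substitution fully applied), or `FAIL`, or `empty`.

Answer: FAIL

Derivation:
step 1: unify (List a -> List Bool) ~ c  [subst: {-} | 3 pending]
  bind c := (List a -> List Bool)
step 2: unify Int ~ (b -> b)  [subst: {c:=(List a -> List Bool)} | 2 pending]
  clash: Int vs (b -> b)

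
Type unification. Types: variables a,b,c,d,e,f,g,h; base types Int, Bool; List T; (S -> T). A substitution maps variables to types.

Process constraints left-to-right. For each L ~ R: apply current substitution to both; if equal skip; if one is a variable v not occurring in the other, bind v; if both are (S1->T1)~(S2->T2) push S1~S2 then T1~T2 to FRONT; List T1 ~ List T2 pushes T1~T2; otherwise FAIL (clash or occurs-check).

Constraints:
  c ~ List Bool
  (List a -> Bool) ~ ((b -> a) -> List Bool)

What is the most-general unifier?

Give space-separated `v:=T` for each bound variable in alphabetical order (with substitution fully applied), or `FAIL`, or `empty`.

step 1: unify c ~ List Bool  [subst: {-} | 1 pending]
  bind c := List Bool
step 2: unify (List a -> Bool) ~ ((b -> a) -> List Bool)  [subst: {c:=List Bool} | 0 pending]
  -> decompose arrow: push List a~(b -> a), Bool~List Bool
step 3: unify List a ~ (b -> a)  [subst: {c:=List Bool} | 1 pending]
  clash: List a vs (b -> a)

Answer: FAIL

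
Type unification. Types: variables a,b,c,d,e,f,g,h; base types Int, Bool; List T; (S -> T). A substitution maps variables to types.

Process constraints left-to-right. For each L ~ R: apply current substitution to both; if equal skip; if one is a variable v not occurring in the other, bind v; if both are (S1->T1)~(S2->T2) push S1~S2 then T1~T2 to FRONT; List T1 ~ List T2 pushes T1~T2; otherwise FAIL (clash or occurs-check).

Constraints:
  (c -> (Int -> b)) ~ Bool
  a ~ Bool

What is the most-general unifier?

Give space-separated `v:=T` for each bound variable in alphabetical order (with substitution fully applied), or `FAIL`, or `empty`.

step 1: unify (c -> (Int -> b)) ~ Bool  [subst: {-} | 1 pending]
  clash: (c -> (Int -> b)) vs Bool

Answer: FAIL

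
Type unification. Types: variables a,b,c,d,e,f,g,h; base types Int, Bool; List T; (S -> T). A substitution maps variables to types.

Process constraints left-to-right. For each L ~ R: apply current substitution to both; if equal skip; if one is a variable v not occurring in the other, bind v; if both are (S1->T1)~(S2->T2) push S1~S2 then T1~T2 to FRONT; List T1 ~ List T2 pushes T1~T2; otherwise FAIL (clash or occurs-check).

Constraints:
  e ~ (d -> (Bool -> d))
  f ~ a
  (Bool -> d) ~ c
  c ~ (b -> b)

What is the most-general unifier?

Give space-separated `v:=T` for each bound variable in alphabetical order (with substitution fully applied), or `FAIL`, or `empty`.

Answer: b:=Bool c:=(Bool -> Bool) d:=Bool e:=(Bool -> (Bool -> Bool)) f:=a

Derivation:
step 1: unify e ~ (d -> (Bool -> d))  [subst: {-} | 3 pending]
  bind e := (d -> (Bool -> d))
step 2: unify f ~ a  [subst: {e:=(d -> (Bool -> d))} | 2 pending]
  bind f := a
step 3: unify (Bool -> d) ~ c  [subst: {e:=(d -> (Bool -> d)), f:=a} | 1 pending]
  bind c := (Bool -> d)
step 4: unify (Bool -> d) ~ (b -> b)  [subst: {e:=(d -> (Bool -> d)), f:=a, c:=(Bool -> d)} | 0 pending]
  -> decompose arrow: push Bool~b, d~b
step 5: unify Bool ~ b  [subst: {e:=(d -> (Bool -> d)), f:=a, c:=(Bool -> d)} | 1 pending]
  bind b := Bool
step 6: unify d ~ Bool  [subst: {e:=(d -> (Bool -> d)), f:=a, c:=(Bool -> d), b:=Bool} | 0 pending]
  bind d := Bool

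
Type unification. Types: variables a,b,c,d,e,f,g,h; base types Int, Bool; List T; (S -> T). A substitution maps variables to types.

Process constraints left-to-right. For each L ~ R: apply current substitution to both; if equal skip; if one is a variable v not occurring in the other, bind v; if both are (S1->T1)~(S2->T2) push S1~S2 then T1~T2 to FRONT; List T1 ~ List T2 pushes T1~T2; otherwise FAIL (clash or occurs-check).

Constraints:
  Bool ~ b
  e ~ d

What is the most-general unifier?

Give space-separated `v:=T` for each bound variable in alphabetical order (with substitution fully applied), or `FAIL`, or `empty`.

Answer: b:=Bool e:=d

Derivation:
step 1: unify Bool ~ b  [subst: {-} | 1 pending]
  bind b := Bool
step 2: unify e ~ d  [subst: {b:=Bool} | 0 pending]
  bind e := d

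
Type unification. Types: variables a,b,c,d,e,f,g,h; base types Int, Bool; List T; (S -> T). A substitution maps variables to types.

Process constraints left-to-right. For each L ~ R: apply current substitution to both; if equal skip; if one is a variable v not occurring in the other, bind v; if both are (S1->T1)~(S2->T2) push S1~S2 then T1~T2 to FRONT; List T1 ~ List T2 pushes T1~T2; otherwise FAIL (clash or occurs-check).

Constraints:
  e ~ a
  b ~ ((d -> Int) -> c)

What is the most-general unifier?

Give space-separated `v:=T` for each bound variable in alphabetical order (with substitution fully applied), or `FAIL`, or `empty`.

step 1: unify e ~ a  [subst: {-} | 1 pending]
  bind e := a
step 2: unify b ~ ((d -> Int) -> c)  [subst: {e:=a} | 0 pending]
  bind b := ((d -> Int) -> c)

Answer: b:=((d -> Int) -> c) e:=a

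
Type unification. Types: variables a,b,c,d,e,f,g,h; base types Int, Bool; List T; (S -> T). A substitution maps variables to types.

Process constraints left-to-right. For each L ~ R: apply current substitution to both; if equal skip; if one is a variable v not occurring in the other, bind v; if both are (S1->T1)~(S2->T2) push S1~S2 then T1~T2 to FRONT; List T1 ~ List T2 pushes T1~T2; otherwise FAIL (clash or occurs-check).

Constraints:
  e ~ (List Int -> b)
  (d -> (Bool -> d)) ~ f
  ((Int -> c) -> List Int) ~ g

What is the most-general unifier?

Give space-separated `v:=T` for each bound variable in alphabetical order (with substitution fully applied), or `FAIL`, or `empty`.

step 1: unify e ~ (List Int -> b)  [subst: {-} | 2 pending]
  bind e := (List Int -> b)
step 2: unify (d -> (Bool -> d)) ~ f  [subst: {e:=(List Int -> b)} | 1 pending]
  bind f := (d -> (Bool -> d))
step 3: unify ((Int -> c) -> List Int) ~ g  [subst: {e:=(List Int -> b), f:=(d -> (Bool -> d))} | 0 pending]
  bind g := ((Int -> c) -> List Int)

Answer: e:=(List Int -> b) f:=(d -> (Bool -> d)) g:=((Int -> c) -> List Int)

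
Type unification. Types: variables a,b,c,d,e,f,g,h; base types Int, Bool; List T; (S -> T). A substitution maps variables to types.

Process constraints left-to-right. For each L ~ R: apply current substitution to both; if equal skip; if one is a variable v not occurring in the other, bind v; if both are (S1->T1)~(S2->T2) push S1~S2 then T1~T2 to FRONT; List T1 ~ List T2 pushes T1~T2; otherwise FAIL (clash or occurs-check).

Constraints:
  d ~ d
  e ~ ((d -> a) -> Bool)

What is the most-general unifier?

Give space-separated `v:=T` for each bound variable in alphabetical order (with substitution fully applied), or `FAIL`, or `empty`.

Answer: e:=((d -> a) -> Bool)

Derivation:
step 1: unify d ~ d  [subst: {-} | 1 pending]
  -> identical, skip
step 2: unify e ~ ((d -> a) -> Bool)  [subst: {-} | 0 pending]
  bind e := ((d -> a) -> Bool)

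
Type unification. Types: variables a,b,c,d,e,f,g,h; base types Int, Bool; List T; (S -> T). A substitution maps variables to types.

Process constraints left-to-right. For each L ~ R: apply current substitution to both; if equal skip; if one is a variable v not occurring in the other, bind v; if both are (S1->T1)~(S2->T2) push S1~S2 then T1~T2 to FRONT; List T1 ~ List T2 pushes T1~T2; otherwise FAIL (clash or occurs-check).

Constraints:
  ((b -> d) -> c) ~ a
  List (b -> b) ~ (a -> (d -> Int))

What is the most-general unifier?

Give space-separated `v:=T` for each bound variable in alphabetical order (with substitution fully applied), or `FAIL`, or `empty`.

Answer: FAIL

Derivation:
step 1: unify ((b -> d) -> c) ~ a  [subst: {-} | 1 pending]
  bind a := ((b -> d) -> c)
step 2: unify List (b -> b) ~ (((b -> d) -> c) -> (d -> Int))  [subst: {a:=((b -> d) -> c)} | 0 pending]
  clash: List (b -> b) vs (((b -> d) -> c) -> (d -> Int))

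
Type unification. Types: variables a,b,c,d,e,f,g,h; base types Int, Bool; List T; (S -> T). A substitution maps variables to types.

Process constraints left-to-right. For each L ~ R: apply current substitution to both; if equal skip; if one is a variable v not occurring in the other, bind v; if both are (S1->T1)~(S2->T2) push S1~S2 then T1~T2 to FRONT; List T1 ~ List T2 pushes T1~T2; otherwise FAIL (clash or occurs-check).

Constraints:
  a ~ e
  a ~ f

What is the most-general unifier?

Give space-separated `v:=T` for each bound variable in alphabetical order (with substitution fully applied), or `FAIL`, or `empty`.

Answer: a:=f e:=f

Derivation:
step 1: unify a ~ e  [subst: {-} | 1 pending]
  bind a := e
step 2: unify e ~ f  [subst: {a:=e} | 0 pending]
  bind e := f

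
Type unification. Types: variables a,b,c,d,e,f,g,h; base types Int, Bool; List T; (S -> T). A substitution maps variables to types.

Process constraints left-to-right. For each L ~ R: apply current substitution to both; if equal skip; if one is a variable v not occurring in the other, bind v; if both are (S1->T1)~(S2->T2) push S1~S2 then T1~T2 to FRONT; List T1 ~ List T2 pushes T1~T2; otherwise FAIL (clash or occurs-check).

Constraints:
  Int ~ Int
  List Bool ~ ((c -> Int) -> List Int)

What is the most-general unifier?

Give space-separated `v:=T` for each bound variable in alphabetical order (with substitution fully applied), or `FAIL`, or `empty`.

Answer: FAIL

Derivation:
step 1: unify Int ~ Int  [subst: {-} | 1 pending]
  -> identical, skip
step 2: unify List Bool ~ ((c -> Int) -> List Int)  [subst: {-} | 0 pending]
  clash: List Bool vs ((c -> Int) -> List Int)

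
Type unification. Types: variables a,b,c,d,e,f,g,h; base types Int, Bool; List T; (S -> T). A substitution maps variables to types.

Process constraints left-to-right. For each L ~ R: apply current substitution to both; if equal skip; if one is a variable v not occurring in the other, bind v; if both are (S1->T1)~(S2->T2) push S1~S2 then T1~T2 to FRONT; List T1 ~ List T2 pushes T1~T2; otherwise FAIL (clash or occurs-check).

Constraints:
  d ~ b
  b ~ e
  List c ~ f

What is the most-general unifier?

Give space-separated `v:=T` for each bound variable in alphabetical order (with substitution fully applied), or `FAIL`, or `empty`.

step 1: unify d ~ b  [subst: {-} | 2 pending]
  bind d := b
step 2: unify b ~ e  [subst: {d:=b} | 1 pending]
  bind b := e
step 3: unify List c ~ f  [subst: {d:=b, b:=e} | 0 pending]
  bind f := List c

Answer: b:=e d:=e f:=List c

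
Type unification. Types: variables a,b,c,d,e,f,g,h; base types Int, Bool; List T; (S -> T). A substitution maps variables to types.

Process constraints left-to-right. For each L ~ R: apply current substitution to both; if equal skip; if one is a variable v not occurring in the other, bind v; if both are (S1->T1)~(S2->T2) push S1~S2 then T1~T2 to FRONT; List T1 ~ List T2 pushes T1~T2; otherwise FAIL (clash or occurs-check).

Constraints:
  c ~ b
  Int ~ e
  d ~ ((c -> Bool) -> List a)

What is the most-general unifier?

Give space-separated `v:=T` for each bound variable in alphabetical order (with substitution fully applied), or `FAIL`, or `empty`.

Answer: c:=b d:=((b -> Bool) -> List a) e:=Int

Derivation:
step 1: unify c ~ b  [subst: {-} | 2 pending]
  bind c := b
step 2: unify Int ~ e  [subst: {c:=b} | 1 pending]
  bind e := Int
step 3: unify d ~ ((b -> Bool) -> List a)  [subst: {c:=b, e:=Int} | 0 pending]
  bind d := ((b -> Bool) -> List a)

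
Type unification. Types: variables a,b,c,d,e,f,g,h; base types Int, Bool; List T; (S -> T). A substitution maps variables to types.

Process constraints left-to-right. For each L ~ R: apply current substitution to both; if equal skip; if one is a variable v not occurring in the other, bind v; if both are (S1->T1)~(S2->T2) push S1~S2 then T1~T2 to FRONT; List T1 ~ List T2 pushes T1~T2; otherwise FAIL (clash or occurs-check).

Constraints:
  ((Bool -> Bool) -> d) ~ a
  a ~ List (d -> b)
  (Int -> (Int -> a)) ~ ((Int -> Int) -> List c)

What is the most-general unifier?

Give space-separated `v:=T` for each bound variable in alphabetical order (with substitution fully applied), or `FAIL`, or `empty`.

Answer: FAIL

Derivation:
step 1: unify ((Bool -> Bool) -> d) ~ a  [subst: {-} | 2 pending]
  bind a := ((Bool -> Bool) -> d)
step 2: unify ((Bool -> Bool) -> d) ~ List (d -> b)  [subst: {a:=((Bool -> Bool) -> d)} | 1 pending]
  clash: ((Bool -> Bool) -> d) vs List (d -> b)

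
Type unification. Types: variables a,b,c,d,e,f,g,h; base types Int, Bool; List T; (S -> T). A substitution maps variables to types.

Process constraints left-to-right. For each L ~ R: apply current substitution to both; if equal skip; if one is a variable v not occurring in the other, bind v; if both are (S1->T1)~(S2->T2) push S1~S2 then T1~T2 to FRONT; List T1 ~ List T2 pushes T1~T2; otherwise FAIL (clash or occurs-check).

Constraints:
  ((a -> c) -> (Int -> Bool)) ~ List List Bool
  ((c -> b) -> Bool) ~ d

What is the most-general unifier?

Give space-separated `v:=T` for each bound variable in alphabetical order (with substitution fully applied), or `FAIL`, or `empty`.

step 1: unify ((a -> c) -> (Int -> Bool)) ~ List List Bool  [subst: {-} | 1 pending]
  clash: ((a -> c) -> (Int -> Bool)) vs List List Bool

Answer: FAIL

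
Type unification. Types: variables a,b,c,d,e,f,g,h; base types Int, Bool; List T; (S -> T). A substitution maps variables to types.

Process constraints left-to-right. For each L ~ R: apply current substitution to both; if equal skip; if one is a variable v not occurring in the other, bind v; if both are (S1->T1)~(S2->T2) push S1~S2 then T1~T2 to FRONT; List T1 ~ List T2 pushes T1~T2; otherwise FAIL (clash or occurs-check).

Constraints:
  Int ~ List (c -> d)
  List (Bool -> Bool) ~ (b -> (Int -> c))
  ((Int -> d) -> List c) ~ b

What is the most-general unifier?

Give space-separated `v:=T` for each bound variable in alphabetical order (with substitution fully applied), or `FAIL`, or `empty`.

Answer: FAIL

Derivation:
step 1: unify Int ~ List (c -> d)  [subst: {-} | 2 pending]
  clash: Int vs List (c -> d)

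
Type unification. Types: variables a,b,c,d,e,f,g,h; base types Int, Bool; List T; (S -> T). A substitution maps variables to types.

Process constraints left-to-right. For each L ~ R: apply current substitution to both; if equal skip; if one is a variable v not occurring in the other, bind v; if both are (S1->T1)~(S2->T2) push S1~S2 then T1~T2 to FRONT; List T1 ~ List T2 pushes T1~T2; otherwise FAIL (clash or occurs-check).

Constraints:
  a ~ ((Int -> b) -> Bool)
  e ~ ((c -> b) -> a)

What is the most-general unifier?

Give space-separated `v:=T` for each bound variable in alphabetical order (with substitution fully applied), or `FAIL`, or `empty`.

Answer: a:=((Int -> b) -> Bool) e:=((c -> b) -> ((Int -> b) -> Bool))

Derivation:
step 1: unify a ~ ((Int -> b) -> Bool)  [subst: {-} | 1 pending]
  bind a := ((Int -> b) -> Bool)
step 2: unify e ~ ((c -> b) -> ((Int -> b) -> Bool))  [subst: {a:=((Int -> b) -> Bool)} | 0 pending]
  bind e := ((c -> b) -> ((Int -> b) -> Bool))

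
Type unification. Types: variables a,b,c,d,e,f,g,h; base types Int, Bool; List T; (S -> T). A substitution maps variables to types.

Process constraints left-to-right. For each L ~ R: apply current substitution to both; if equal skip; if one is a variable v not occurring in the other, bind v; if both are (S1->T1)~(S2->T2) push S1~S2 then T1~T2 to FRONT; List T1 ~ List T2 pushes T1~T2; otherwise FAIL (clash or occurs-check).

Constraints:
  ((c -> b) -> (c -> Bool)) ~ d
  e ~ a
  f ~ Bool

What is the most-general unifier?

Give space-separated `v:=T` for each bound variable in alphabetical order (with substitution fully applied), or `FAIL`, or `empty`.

Answer: d:=((c -> b) -> (c -> Bool)) e:=a f:=Bool

Derivation:
step 1: unify ((c -> b) -> (c -> Bool)) ~ d  [subst: {-} | 2 pending]
  bind d := ((c -> b) -> (c -> Bool))
step 2: unify e ~ a  [subst: {d:=((c -> b) -> (c -> Bool))} | 1 pending]
  bind e := a
step 3: unify f ~ Bool  [subst: {d:=((c -> b) -> (c -> Bool)), e:=a} | 0 pending]
  bind f := Bool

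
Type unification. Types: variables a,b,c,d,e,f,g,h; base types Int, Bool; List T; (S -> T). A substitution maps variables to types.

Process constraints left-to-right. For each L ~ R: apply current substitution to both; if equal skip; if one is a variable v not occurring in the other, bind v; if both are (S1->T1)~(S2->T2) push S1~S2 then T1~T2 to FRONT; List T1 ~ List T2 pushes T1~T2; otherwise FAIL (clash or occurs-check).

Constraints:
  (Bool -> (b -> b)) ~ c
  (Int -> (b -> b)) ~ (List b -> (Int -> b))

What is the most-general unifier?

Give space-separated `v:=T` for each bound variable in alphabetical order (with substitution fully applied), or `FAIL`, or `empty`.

Answer: FAIL

Derivation:
step 1: unify (Bool -> (b -> b)) ~ c  [subst: {-} | 1 pending]
  bind c := (Bool -> (b -> b))
step 2: unify (Int -> (b -> b)) ~ (List b -> (Int -> b))  [subst: {c:=(Bool -> (b -> b))} | 0 pending]
  -> decompose arrow: push Int~List b, (b -> b)~(Int -> b)
step 3: unify Int ~ List b  [subst: {c:=(Bool -> (b -> b))} | 1 pending]
  clash: Int vs List b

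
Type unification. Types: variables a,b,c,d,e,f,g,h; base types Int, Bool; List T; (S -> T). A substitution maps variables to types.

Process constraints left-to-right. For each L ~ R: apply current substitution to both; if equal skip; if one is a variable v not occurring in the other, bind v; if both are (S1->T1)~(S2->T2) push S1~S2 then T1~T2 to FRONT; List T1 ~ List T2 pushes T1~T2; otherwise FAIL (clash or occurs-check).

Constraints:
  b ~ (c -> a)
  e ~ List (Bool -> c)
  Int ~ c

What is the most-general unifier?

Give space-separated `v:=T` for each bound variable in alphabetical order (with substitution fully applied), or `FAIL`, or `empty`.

Answer: b:=(Int -> a) c:=Int e:=List (Bool -> Int)

Derivation:
step 1: unify b ~ (c -> a)  [subst: {-} | 2 pending]
  bind b := (c -> a)
step 2: unify e ~ List (Bool -> c)  [subst: {b:=(c -> a)} | 1 pending]
  bind e := List (Bool -> c)
step 3: unify Int ~ c  [subst: {b:=(c -> a), e:=List (Bool -> c)} | 0 pending]
  bind c := Int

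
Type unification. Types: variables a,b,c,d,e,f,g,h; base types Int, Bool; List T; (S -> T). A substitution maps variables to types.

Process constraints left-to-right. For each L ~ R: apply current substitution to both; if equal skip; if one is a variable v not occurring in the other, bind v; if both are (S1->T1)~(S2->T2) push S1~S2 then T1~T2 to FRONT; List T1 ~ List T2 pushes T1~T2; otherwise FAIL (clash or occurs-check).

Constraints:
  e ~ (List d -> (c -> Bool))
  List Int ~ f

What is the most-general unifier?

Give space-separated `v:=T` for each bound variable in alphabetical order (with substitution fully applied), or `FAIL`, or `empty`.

step 1: unify e ~ (List d -> (c -> Bool))  [subst: {-} | 1 pending]
  bind e := (List d -> (c -> Bool))
step 2: unify List Int ~ f  [subst: {e:=(List d -> (c -> Bool))} | 0 pending]
  bind f := List Int

Answer: e:=(List d -> (c -> Bool)) f:=List Int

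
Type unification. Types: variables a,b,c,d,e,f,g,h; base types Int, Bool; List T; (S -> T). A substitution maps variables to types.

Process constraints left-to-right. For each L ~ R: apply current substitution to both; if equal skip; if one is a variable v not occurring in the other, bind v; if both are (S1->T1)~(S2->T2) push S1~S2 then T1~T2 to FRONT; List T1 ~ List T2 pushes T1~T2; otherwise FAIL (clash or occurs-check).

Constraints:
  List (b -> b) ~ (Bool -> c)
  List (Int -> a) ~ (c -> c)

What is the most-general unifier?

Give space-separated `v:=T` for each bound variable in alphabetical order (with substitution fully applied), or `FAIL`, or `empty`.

step 1: unify List (b -> b) ~ (Bool -> c)  [subst: {-} | 1 pending]
  clash: List (b -> b) vs (Bool -> c)

Answer: FAIL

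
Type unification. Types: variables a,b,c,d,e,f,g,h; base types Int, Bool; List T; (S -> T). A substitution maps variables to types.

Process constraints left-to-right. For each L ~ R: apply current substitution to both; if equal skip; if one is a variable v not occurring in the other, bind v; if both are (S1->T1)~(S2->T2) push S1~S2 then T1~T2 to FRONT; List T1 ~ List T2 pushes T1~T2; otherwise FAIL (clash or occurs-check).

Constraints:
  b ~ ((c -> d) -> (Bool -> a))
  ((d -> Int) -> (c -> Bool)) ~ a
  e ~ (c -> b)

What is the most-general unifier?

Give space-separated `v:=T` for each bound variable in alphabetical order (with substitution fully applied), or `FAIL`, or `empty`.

step 1: unify b ~ ((c -> d) -> (Bool -> a))  [subst: {-} | 2 pending]
  bind b := ((c -> d) -> (Bool -> a))
step 2: unify ((d -> Int) -> (c -> Bool)) ~ a  [subst: {b:=((c -> d) -> (Bool -> a))} | 1 pending]
  bind a := ((d -> Int) -> (c -> Bool))
step 3: unify e ~ (c -> ((c -> d) -> (Bool -> ((d -> Int) -> (c -> Bool)))))  [subst: {b:=((c -> d) -> (Bool -> a)), a:=((d -> Int) -> (c -> Bool))} | 0 pending]
  bind e := (c -> ((c -> d) -> (Bool -> ((d -> Int) -> (c -> Bool)))))

Answer: a:=((d -> Int) -> (c -> Bool)) b:=((c -> d) -> (Bool -> ((d -> Int) -> (c -> Bool)))) e:=(c -> ((c -> d) -> (Bool -> ((d -> Int) -> (c -> Bool)))))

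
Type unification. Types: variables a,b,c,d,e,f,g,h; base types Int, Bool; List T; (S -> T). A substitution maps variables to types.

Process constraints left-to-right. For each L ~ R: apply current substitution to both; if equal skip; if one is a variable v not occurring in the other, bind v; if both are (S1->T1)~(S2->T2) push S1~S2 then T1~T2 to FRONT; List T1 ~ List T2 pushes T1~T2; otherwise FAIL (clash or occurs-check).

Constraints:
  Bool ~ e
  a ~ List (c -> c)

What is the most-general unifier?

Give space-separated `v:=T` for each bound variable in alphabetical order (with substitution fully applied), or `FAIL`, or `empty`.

Answer: a:=List (c -> c) e:=Bool

Derivation:
step 1: unify Bool ~ e  [subst: {-} | 1 pending]
  bind e := Bool
step 2: unify a ~ List (c -> c)  [subst: {e:=Bool} | 0 pending]
  bind a := List (c -> c)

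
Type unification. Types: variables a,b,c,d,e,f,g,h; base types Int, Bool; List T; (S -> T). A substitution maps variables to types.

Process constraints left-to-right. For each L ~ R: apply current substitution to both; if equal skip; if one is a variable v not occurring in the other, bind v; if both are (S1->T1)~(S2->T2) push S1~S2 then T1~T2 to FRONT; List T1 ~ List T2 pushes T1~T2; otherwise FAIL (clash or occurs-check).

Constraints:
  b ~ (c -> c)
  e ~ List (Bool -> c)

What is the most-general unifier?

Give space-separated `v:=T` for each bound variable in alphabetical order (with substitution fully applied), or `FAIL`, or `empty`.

Answer: b:=(c -> c) e:=List (Bool -> c)

Derivation:
step 1: unify b ~ (c -> c)  [subst: {-} | 1 pending]
  bind b := (c -> c)
step 2: unify e ~ List (Bool -> c)  [subst: {b:=(c -> c)} | 0 pending]
  bind e := List (Bool -> c)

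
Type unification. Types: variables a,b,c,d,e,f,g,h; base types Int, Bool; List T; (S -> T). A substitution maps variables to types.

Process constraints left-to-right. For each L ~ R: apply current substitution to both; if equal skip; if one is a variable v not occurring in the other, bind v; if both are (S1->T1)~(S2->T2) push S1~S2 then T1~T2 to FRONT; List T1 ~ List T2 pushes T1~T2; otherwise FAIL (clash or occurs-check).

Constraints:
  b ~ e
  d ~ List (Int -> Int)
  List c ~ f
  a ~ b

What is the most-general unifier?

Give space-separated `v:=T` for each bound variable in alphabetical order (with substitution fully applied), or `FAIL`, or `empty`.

step 1: unify b ~ e  [subst: {-} | 3 pending]
  bind b := e
step 2: unify d ~ List (Int -> Int)  [subst: {b:=e} | 2 pending]
  bind d := List (Int -> Int)
step 3: unify List c ~ f  [subst: {b:=e, d:=List (Int -> Int)} | 1 pending]
  bind f := List c
step 4: unify a ~ e  [subst: {b:=e, d:=List (Int -> Int), f:=List c} | 0 pending]
  bind a := e

Answer: a:=e b:=e d:=List (Int -> Int) f:=List c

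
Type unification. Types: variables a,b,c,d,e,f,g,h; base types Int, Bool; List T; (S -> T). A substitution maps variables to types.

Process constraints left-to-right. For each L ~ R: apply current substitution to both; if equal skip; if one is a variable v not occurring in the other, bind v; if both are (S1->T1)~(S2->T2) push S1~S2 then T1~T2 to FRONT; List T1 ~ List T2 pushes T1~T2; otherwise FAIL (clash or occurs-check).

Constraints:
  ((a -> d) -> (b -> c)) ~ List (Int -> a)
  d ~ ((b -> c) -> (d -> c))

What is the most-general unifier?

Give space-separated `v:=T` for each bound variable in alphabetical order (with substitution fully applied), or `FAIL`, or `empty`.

Answer: FAIL

Derivation:
step 1: unify ((a -> d) -> (b -> c)) ~ List (Int -> a)  [subst: {-} | 1 pending]
  clash: ((a -> d) -> (b -> c)) vs List (Int -> a)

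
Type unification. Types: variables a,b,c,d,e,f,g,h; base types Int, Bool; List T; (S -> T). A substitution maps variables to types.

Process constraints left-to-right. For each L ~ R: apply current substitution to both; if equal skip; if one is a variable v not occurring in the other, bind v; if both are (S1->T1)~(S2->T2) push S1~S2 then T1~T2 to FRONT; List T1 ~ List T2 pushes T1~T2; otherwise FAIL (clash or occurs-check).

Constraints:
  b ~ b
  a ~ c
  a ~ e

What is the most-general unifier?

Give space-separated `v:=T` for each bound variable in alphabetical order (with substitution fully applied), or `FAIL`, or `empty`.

Answer: a:=e c:=e

Derivation:
step 1: unify b ~ b  [subst: {-} | 2 pending]
  -> identical, skip
step 2: unify a ~ c  [subst: {-} | 1 pending]
  bind a := c
step 3: unify c ~ e  [subst: {a:=c} | 0 pending]
  bind c := e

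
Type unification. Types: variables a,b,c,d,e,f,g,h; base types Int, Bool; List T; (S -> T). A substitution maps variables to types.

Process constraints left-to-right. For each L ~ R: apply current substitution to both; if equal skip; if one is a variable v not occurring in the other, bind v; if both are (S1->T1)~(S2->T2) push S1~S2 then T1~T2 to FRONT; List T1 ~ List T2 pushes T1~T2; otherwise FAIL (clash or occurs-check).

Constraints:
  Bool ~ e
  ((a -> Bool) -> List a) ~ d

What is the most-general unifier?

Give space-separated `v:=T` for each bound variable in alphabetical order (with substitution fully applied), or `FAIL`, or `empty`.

Answer: d:=((a -> Bool) -> List a) e:=Bool

Derivation:
step 1: unify Bool ~ e  [subst: {-} | 1 pending]
  bind e := Bool
step 2: unify ((a -> Bool) -> List a) ~ d  [subst: {e:=Bool} | 0 pending]
  bind d := ((a -> Bool) -> List a)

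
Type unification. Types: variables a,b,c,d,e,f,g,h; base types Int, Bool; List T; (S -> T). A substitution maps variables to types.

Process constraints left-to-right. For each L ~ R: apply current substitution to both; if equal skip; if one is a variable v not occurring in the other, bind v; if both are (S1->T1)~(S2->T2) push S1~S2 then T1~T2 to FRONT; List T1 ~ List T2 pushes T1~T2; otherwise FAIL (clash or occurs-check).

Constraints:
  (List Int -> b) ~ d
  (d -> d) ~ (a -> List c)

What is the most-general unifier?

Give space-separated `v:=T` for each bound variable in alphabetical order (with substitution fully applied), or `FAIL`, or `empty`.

Answer: FAIL

Derivation:
step 1: unify (List Int -> b) ~ d  [subst: {-} | 1 pending]
  bind d := (List Int -> b)
step 2: unify ((List Int -> b) -> (List Int -> b)) ~ (a -> List c)  [subst: {d:=(List Int -> b)} | 0 pending]
  -> decompose arrow: push (List Int -> b)~a, (List Int -> b)~List c
step 3: unify (List Int -> b) ~ a  [subst: {d:=(List Int -> b)} | 1 pending]
  bind a := (List Int -> b)
step 4: unify (List Int -> b) ~ List c  [subst: {d:=(List Int -> b), a:=(List Int -> b)} | 0 pending]
  clash: (List Int -> b) vs List c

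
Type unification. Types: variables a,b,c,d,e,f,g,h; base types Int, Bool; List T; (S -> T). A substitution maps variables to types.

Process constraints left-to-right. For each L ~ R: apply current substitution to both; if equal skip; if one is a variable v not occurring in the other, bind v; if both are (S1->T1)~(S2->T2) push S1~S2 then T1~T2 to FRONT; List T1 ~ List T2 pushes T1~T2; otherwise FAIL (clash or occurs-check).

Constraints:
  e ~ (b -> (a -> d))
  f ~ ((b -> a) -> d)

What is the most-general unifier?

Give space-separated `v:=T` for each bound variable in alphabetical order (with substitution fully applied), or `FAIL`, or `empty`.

step 1: unify e ~ (b -> (a -> d))  [subst: {-} | 1 pending]
  bind e := (b -> (a -> d))
step 2: unify f ~ ((b -> a) -> d)  [subst: {e:=(b -> (a -> d))} | 0 pending]
  bind f := ((b -> a) -> d)

Answer: e:=(b -> (a -> d)) f:=((b -> a) -> d)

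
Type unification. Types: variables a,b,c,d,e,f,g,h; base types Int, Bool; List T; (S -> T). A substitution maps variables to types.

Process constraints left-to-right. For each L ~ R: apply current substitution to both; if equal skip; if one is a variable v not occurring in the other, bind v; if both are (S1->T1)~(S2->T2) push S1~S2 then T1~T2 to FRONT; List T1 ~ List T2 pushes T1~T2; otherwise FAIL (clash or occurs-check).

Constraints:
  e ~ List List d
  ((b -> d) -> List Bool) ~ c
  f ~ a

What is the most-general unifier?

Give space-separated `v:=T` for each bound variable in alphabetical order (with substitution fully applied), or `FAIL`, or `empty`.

step 1: unify e ~ List List d  [subst: {-} | 2 pending]
  bind e := List List d
step 2: unify ((b -> d) -> List Bool) ~ c  [subst: {e:=List List d} | 1 pending]
  bind c := ((b -> d) -> List Bool)
step 3: unify f ~ a  [subst: {e:=List List d, c:=((b -> d) -> List Bool)} | 0 pending]
  bind f := a

Answer: c:=((b -> d) -> List Bool) e:=List List d f:=a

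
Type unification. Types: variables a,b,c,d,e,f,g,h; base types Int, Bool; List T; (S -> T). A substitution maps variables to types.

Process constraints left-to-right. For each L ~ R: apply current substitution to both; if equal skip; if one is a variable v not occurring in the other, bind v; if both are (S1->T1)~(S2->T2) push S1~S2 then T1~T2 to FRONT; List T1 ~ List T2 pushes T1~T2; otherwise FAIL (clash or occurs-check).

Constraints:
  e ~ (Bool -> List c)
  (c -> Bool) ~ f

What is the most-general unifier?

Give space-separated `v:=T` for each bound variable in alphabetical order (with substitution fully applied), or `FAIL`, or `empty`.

step 1: unify e ~ (Bool -> List c)  [subst: {-} | 1 pending]
  bind e := (Bool -> List c)
step 2: unify (c -> Bool) ~ f  [subst: {e:=(Bool -> List c)} | 0 pending]
  bind f := (c -> Bool)

Answer: e:=(Bool -> List c) f:=(c -> Bool)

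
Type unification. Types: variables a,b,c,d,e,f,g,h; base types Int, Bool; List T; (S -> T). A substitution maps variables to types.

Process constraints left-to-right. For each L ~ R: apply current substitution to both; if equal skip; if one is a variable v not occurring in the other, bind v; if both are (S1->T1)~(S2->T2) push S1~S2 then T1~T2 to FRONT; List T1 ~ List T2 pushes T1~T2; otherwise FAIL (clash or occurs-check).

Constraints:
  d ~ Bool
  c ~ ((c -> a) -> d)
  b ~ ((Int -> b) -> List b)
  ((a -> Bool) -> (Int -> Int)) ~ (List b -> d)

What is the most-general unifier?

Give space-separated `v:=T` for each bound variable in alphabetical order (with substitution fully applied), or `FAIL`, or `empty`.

step 1: unify d ~ Bool  [subst: {-} | 3 pending]
  bind d := Bool
step 2: unify c ~ ((c -> a) -> Bool)  [subst: {d:=Bool} | 2 pending]
  occurs-check fail: c in ((c -> a) -> Bool)

Answer: FAIL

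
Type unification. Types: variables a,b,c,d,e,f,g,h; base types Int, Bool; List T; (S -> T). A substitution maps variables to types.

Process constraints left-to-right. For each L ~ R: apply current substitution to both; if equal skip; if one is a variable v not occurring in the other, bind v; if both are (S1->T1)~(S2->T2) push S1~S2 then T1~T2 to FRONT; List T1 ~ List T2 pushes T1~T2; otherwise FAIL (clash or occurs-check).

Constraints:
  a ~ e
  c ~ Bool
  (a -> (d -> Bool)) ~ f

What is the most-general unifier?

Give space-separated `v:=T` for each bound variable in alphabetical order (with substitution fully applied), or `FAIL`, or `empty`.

step 1: unify a ~ e  [subst: {-} | 2 pending]
  bind a := e
step 2: unify c ~ Bool  [subst: {a:=e} | 1 pending]
  bind c := Bool
step 3: unify (e -> (d -> Bool)) ~ f  [subst: {a:=e, c:=Bool} | 0 pending]
  bind f := (e -> (d -> Bool))

Answer: a:=e c:=Bool f:=(e -> (d -> Bool))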